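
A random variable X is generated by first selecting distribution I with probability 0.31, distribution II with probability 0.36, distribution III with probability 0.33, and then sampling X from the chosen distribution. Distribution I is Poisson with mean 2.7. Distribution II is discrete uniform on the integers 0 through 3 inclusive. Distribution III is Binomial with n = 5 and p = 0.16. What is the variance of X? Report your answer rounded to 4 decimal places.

2.0970

Per component, I: μ=2.7, E[X²]=9.99; II: μ=1.5, E[X²]=3.5; III: μ=0.8, E[X²]=1.312.
E[X] = 0.31·2.7 + 0.36·1.5 + 0.33·0.8 = 1.641.
E[X²] = 0.31·9.99 + 0.36·3.5 + 0.33·1.312 = 4.78986.
Var(X) = E[X²] − (E[X])² = 4.78986 − 2.69288 = 2.09698.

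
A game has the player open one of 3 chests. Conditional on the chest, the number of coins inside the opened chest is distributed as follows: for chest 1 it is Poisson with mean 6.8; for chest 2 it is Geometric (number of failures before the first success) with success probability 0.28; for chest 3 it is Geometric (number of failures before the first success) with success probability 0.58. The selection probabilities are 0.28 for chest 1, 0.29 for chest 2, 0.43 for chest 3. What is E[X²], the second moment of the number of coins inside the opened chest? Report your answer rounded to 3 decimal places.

20.194

For each component E[X²] = Var + (mean)², giving 1: 53.04; 2: 15.7959; 3: 1.77289.
Overall E[X²] = 0.28·53.04 + 0.29·15.7959 + 0.43·1.77289 = 20.1944.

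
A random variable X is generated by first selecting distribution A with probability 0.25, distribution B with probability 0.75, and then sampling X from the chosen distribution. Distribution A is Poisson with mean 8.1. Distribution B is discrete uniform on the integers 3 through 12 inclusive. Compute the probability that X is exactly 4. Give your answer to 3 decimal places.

Conditional on each component, P(X = 4): A: 0.0544432; B: 0.1.
By total probability, P(X = 4) = 0.25·0.0544432 + 0.75·0.1 = 0.0886108.

0.089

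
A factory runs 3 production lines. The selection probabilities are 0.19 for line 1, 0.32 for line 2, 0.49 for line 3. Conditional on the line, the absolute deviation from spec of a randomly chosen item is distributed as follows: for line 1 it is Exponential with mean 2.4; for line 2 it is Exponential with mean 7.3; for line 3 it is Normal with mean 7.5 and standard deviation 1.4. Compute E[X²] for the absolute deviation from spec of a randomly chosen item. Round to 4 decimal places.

64.8173

For each component E[X²] = Var + (mean)², giving 1: 11.52; 2: 106.58; 3: 58.21.
Overall E[X²] = 0.19·11.52 + 0.32·106.58 + 0.49·58.21 = 64.8173.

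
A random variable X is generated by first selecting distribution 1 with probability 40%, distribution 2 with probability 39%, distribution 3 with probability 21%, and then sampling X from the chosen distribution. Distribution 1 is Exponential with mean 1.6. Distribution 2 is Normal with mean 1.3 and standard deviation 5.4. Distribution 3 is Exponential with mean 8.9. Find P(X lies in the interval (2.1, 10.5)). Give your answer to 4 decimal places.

Conditional on each component, P(2.1 < X < 10.5): 1: 0.267734; 2: 0.396895; 3: 0.482468.
By total probability, P(2.1 < X < 10.5) = 0.4·0.267734 + 0.39·0.396895 + 0.21·0.482468 = 0.363201.

0.3632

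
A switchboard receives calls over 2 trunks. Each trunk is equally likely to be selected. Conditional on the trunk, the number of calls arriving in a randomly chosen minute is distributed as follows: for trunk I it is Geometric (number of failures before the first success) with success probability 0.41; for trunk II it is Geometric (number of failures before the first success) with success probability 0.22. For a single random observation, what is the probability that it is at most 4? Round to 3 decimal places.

0.820

Conditional on each trunk, P(X ≤ 4): I: 0.928508; II: 0.711283.
By total probability, P(X ≤ 4) = 0.5·0.928508 + 0.5·0.711283 = 0.819895.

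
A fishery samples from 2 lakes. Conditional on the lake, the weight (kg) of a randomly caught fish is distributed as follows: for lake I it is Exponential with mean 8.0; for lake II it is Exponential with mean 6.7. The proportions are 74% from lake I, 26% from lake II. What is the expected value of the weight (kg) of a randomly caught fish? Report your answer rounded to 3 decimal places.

Component means — I: 8; II: 6.7.
E[X] = 0.74·8 + 0.26·6.7 = 7.662.

7.662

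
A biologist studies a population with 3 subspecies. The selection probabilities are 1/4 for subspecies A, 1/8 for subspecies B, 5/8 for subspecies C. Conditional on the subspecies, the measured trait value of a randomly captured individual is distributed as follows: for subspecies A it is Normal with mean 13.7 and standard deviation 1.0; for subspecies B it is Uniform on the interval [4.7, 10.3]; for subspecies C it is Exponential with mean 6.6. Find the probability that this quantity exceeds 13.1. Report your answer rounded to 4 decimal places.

Conditional on each subspecies, P(X > 13.1): A: 0.725747; B: 0; C: 0.137401.
By total probability, P(X > 13.1) = 0.25·0.725747 + 0.125·0 + 0.625·0.137401 = 0.267313.

0.2673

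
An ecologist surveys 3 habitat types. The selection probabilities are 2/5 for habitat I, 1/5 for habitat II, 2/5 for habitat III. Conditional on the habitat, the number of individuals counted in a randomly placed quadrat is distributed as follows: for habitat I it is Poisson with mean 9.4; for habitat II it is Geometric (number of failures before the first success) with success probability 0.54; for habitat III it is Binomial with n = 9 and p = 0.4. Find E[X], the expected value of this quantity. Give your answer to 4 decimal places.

Component means — I: 9.4; II: 0.851852; III: 3.6.
E[X] = 0.4·9.4 + 0.2·0.851852 + 0.4·3.6 = 5.37037.

5.3704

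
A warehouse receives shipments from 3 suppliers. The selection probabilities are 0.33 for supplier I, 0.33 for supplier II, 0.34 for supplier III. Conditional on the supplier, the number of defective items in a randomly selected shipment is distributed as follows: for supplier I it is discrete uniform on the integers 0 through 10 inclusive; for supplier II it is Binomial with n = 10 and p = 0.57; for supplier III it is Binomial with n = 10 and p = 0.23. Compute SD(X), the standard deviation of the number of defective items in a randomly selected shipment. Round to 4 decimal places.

Per component, I: μ=5, E[X²]=35; II: μ=5.7, E[X²]=34.941; III: μ=2.3, E[X²]=7.061.
E[X] = 0.33·5 + 0.33·5.7 + 0.34·2.3 = 4.313.
E[X²] = 0.33·35 + 0.33·34.941 + 0.34·7.061 = 25.4813.
Var(X) = E[X²] − (E[X])² = 25.4813 − 18.602 = 6.8793.
SD(X) = √6.8793 = 2.62284.

2.6228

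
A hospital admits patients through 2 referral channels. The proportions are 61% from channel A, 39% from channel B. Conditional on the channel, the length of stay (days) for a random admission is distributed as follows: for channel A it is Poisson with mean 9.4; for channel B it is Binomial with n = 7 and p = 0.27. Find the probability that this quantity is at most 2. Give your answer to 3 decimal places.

Conditional on each channel, P(X ≤ 2): A: 0.00451508; B: 0.713862.
By total probability, P(X ≤ 2) = 0.61·0.00451508 + 0.39·0.713862 = 0.28116.

0.281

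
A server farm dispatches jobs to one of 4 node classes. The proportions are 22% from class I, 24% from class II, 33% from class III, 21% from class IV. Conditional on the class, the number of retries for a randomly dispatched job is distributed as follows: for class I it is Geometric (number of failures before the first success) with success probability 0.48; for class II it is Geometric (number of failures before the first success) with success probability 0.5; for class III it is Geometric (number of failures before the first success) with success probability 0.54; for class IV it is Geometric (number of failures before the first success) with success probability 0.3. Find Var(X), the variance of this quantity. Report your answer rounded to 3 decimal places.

Per component, I: μ=1.08333, E[X²]=3.43056; II: μ=1, E[X²]=3; III: μ=0.851852, E[X²]=2.30316; IV: μ=2.33333, E[X²]=13.2222.
E[X] = 0.22·1.08333 + 0.24·1 + 0.33·0.851852 + 0.21·2.33333 = 1.24944.
E[X²] = 0.22·3.43056 + 0.24·3 + 0.33·2.30316 + 0.21·13.2222 = 5.01143.
Var(X) = E[X²] − (E[X])² = 5.01143 − 1.56111 = 3.45032.

3.450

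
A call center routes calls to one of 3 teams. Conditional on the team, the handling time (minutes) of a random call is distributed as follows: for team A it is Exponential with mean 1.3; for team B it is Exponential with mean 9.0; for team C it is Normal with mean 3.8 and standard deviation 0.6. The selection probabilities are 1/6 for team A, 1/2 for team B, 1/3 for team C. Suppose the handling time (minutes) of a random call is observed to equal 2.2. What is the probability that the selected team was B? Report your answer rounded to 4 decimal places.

0.5924

Likelihoods f(2.2 | ·): A: 0.141611; B: 0.0870155; C: 0.0189933.
Posterior ∝ prior × likelihood. Numerator for B: 0.5·0.0870155 = 0.0435077.
Normalizing constant: 0.166667·0.141611 + 0.5·0.0870155 + 0.333333·0.0189933 = 0.0734407.
P(B | observation) = 0.0435077 / 0.0734407 = 0.59242.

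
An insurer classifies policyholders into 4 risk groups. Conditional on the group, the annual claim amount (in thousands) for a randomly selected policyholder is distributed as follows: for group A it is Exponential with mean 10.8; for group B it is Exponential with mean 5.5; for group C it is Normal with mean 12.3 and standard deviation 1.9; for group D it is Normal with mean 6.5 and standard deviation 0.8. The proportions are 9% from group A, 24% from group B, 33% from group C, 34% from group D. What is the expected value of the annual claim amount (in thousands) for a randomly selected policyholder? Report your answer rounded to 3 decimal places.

Component means — A: 10.8; B: 5.5; C: 12.3; D: 6.5.
E[X] = 0.09·10.8 + 0.24·5.5 + 0.33·12.3 + 0.34·6.5 = 8.561.

8.561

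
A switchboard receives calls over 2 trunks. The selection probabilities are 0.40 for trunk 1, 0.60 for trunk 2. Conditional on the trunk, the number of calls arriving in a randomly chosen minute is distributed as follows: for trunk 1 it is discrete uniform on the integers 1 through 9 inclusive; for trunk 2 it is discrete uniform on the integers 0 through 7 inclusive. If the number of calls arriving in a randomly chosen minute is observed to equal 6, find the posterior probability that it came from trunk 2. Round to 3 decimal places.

0.628

Likelihoods P(X=6 | ·): 1: 0.111111; 2: 0.125.
Posterior ∝ prior × likelihood. Numerator for 2: 0.6·0.125 = 0.075.
Normalizing constant: 0.4·0.111111 + 0.6·0.125 = 0.119444.
P(2 | observation) = 0.075 / 0.119444 = 0.627907.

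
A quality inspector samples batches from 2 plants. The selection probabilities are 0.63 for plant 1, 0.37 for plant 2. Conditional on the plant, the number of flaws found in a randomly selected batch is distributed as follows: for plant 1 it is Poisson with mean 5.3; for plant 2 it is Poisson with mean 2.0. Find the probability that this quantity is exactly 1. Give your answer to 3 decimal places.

0.117

Conditional on each plant, P(X = 1): 1: 0.0264554; 2: 0.270671.
By total probability, P(X = 1) = 0.63·0.0264554 + 0.37·0.270671 = 0.116815.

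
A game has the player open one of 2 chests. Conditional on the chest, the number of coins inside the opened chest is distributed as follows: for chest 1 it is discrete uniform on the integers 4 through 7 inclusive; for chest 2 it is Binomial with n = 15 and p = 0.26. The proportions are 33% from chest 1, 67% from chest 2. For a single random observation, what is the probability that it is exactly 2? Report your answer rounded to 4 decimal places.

Conditional on each chest, P(X = 2): 1: 0; 2: 0.141628.
By total probability, P(X = 2) = 0.33·0 + 0.67·0.141628 = 0.0948906.

0.0949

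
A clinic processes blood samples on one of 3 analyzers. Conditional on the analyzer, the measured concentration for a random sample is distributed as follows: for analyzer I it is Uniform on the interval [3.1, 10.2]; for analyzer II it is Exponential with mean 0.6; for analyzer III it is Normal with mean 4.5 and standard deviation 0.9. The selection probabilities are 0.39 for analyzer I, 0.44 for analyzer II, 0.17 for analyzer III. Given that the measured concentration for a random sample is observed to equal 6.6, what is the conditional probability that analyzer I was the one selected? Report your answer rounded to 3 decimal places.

Likelihoods f(6.6 | ·): I: 0.140845; II: 2.78362e-05; III: 0.0291354.
Posterior ∝ prior × likelihood. Numerator for I: 0.39·0.140845 = 0.0549296.
Normalizing constant: 0.39·0.140845 + 0.44·2.78362e-05 + 0.17·0.0291354 = 0.0598948.
P(I | observation) = 0.0549296 / 0.0598948 = 0.9171.

0.917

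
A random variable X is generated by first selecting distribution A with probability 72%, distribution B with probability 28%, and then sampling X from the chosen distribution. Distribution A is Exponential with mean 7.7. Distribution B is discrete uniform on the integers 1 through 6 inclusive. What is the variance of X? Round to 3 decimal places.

47.062

Per component, A: μ=7.7, E[X²]=118.58; B: μ=3.5, E[X²]=15.1667.
E[X] = 0.72·7.7 + 0.28·3.5 = 6.524.
E[X²] = 0.72·118.58 + 0.28·15.1667 = 89.6243.
Var(X) = E[X²] − (E[X])² = 89.6243 − 42.5626 = 47.0617.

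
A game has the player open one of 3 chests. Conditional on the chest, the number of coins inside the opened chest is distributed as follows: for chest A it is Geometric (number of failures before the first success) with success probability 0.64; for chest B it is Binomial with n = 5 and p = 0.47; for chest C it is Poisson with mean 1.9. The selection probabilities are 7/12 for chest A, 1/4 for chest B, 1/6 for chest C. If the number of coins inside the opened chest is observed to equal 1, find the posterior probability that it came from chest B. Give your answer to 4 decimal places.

0.2032

Likelihoods P(X=1 | ·): A: 0.2304; B: 0.185426; C: 0.28418.
Posterior ∝ prior × likelihood. Numerator for B: 0.25·0.185426 = 0.0463566.
Normalizing constant: 0.583333·0.2304 + 0.25·0.185426 + 0.166667·0.28418 = 0.22812.
P(B | observation) = 0.0463566 / 0.22812 = 0.203211.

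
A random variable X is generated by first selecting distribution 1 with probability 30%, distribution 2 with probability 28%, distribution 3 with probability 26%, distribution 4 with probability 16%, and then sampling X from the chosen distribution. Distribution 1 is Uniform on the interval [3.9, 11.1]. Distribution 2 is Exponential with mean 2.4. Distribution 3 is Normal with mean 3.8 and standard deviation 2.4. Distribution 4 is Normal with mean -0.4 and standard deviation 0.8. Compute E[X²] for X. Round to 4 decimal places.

For each component E[X²] = Var + (mean)², giving 1: 60.57; 2: 11.52; 3: 20.2; 4: 0.8.
Overall E[X²] = 0.3·60.57 + 0.28·11.52 + 0.26·20.2 + 0.16·0.8 = 26.7766.

26.7766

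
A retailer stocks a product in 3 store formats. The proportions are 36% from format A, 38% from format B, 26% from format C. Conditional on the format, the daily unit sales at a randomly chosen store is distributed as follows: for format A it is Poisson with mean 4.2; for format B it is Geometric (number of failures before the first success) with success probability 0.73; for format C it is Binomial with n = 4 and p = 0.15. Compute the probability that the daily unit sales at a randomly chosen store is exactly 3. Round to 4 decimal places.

0.0751

Conditional on each format, P(X = 3): A: 0.185165; B: 0.0143686; C: 0.011475.
By total probability, P(X = 3) = 0.36·0.185165 + 0.38·0.0143686 + 0.26·0.011475 = 0.0751031.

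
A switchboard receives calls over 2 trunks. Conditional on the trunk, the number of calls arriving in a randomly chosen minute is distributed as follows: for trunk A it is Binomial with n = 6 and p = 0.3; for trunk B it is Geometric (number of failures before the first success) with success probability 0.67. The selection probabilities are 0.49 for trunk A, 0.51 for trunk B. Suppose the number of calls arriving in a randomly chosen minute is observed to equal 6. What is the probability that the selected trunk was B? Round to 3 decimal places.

Likelihoods P(X=6 | ·): A: 0.000729; B: 0.000865284.
Posterior ∝ prior × likelihood. Numerator for B: 0.51·0.000865284 = 0.000441295.
Normalizing constant: 0.49·0.000729 + 0.51·0.000865284 = 0.000798505.
P(B | observation) = 0.000441295 / 0.000798505 = 0.552651.

0.553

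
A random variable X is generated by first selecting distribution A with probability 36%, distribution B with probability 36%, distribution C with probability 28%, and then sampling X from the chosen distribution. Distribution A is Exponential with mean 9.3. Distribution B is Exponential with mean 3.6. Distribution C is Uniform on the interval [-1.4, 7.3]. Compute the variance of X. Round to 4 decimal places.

Per component, A: μ=9.3, E[X²]=172.98; B: μ=3.6, E[X²]=25.92; C: μ=2.95, E[X²]=15.01.
E[X] = 0.36·9.3 + 0.36·3.6 + 0.28·2.95 = 5.47.
E[X²] = 0.36·172.98 + 0.36·25.92 + 0.28·15.01 = 75.8068.
Var(X) = E[X²] − (E[X])² = 75.8068 − 29.9209 = 45.8859.

45.8859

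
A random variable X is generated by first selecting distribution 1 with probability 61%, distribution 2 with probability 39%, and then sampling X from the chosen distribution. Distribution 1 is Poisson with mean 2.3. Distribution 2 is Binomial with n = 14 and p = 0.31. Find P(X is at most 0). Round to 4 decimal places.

0.0633

Conditional on each component, P(X ≤ 0): 1: 0.100259; 2: 0.00554482.
By total probability, P(X ≤ 0) = 0.61·0.100259 + 0.39·0.00554482 = 0.0633204.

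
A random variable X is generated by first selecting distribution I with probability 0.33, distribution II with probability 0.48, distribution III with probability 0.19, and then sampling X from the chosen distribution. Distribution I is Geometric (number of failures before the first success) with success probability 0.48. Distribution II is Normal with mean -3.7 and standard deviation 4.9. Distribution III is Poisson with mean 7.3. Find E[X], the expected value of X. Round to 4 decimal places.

-0.0315

Component means — I: 1.08333; II: -3.7; III: 7.3.
E[X] = 0.33·1.08333 + 0.48·-3.7 + 0.19·7.3 = -0.0315.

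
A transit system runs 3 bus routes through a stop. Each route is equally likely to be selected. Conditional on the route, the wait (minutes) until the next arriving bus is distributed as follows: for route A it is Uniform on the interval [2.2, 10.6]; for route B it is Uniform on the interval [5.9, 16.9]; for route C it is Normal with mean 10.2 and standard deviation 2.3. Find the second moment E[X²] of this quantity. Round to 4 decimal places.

98.7378

For each component E[X²] = Var + (mean)², giving A: 46.84; B: 140.043; C: 109.33.
Overall E[X²] = 0.333333·46.84 + 0.333333·140.043 + 0.333333·109.33 = 98.7378.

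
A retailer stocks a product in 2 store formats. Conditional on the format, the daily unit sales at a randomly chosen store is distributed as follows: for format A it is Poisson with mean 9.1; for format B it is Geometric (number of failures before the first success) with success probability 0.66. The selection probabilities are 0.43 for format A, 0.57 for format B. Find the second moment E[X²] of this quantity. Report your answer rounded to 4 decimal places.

For each component E[X²] = Var + (mean)², giving A: 91.91; B: 1.04591.
Overall E[X²] = 0.43·91.91 + 0.57·1.04591 = 40.1175.

40.1175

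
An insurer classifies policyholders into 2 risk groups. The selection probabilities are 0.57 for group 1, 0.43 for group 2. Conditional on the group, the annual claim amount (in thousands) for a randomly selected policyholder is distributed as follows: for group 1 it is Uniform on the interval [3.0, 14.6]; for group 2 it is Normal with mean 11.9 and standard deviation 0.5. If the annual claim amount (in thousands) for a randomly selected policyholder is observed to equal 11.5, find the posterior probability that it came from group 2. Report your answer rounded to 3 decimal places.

0.835

Likelihoods f(11.5 | ·): 1: 0.0862069; 2: 0.579383.
Posterior ∝ prior × likelihood. Numerator for 2: 0.43·0.579383 = 0.249135.
Normalizing constant: 0.57·0.0862069 + 0.43·0.579383 = 0.298273.
P(2 | observation) = 0.249135 / 0.298273 = 0.835258.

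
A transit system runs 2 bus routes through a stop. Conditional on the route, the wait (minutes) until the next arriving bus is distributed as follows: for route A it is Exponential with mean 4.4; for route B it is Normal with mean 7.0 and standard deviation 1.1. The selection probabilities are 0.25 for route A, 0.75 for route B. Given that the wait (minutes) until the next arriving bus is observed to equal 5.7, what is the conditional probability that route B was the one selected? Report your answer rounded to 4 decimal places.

Likelihoods f(5.7 | ·): A: 0.0622212; B: 0.180397.
Posterior ∝ prior × likelihood. Numerator for B: 0.75·0.180397 = 0.135298.
Normalizing constant: 0.25·0.0622212 + 0.75·0.180397 = 0.150853.
P(B | observation) = 0.135298 / 0.150853 = 0.896884.

0.8969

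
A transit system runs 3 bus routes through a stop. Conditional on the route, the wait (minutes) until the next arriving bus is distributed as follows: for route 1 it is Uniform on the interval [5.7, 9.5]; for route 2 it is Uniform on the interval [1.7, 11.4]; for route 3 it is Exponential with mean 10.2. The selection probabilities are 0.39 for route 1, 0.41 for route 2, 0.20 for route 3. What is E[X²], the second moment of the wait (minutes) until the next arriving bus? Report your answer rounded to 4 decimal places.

For each component E[X²] = Var + (mean)², giving 1: 58.9633; 2: 50.7433; 3: 208.08.
Overall E[X²] = 0.39·58.9633 + 0.41·50.7433 + 0.2·208.08 = 85.4165.

85.4165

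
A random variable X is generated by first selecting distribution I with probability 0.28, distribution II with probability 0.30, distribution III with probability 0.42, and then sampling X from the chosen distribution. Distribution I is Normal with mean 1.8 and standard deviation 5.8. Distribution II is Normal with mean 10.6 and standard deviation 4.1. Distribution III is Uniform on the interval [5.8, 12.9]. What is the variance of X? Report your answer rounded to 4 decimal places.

Per component, I: μ=1.8, E[X²]=36.88; II: μ=10.6, E[X²]=129.17; III: μ=9.35, E[X²]=91.6233.
E[X] = 0.28·1.8 + 0.3·10.6 + 0.42·9.35 = 7.611.
E[X²] = 0.28·36.88 + 0.3·129.17 + 0.42·91.6233 = 87.5592.
Var(X) = E[X²] − (E[X])² = 87.5592 − 57.9273 = 29.6319.

29.6319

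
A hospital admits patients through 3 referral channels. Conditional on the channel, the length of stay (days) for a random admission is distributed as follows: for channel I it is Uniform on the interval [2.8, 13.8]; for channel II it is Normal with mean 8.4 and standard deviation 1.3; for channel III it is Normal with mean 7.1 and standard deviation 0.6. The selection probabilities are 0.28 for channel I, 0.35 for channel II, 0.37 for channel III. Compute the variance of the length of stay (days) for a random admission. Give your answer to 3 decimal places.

3.917

Per component, I: μ=8.3, E[X²]=78.9733; II: μ=8.4, E[X²]=72.25; III: μ=7.1, E[X²]=50.77.
E[X] = 0.28·8.3 + 0.35·8.4 + 0.37·7.1 = 7.891.
E[X²] = 0.28·78.9733 + 0.35·72.25 + 0.37·50.77 = 66.1849.
Var(X) = E[X²] − (E[X])² = 66.1849 − 62.2679 = 3.91705.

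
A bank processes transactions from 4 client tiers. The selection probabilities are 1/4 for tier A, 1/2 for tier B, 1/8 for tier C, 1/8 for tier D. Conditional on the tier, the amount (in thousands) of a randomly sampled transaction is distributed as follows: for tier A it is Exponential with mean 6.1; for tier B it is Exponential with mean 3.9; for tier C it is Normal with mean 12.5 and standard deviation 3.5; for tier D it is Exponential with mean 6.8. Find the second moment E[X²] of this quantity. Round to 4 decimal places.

66.4375

For each component E[X²] = Var + (mean)², giving A: 74.42; B: 30.42; C: 168.5; D: 92.48.
Overall E[X²] = 0.25·74.42 + 0.5·30.42 + 0.125·168.5 + 0.125·92.48 = 66.4375.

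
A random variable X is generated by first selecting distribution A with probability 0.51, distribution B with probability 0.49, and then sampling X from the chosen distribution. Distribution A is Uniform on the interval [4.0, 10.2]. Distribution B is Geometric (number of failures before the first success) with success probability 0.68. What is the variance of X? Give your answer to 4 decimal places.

12.9557

Per component, A: μ=7.1, E[X²]=53.6133; B: μ=0.470588, E[X²]=0.913495.
E[X] = 0.51·7.1 + 0.49·0.470588 = 3.85159.
E[X²] = 0.51·53.6133 + 0.49·0.913495 = 27.7904.
Var(X) = E[X²] − (E[X])² = 27.7904 − 14.8347 = 12.9557.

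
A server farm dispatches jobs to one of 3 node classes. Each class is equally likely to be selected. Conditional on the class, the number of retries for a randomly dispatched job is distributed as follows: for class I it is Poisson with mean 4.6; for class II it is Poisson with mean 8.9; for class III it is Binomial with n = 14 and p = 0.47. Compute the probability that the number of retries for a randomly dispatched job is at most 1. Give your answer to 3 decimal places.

Conditional on each class, P(X ≤ 1): I: 0.0562903; II: 0.00135025; III: 0.00185121.
By total probability, P(X ≤ 1) = 0.333333·0.0562903 + 0.333333·0.00135025 + 0.333333·0.00185121 = 0.0198306.

0.020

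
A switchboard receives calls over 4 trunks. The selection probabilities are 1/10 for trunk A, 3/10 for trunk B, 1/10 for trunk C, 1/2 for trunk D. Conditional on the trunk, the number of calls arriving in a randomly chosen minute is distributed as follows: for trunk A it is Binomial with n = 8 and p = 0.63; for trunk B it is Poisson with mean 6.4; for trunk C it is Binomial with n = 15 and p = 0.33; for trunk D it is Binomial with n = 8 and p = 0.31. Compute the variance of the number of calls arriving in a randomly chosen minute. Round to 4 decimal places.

Per component, A: μ=5.04, E[X²]=27.2664; B: μ=6.4, E[X²]=47.36; C: μ=4.95, E[X²]=27.819; D: μ=2.48, E[X²]=7.8616.
E[X] = 0.1·5.04 + 0.3·6.4 + 0.1·4.95 + 0.5·2.48 = 4.159.
E[X²] = 0.1·27.2664 + 0.3·47.36 + 0.1·27.819 + 0.5·7.8616 = 23.6473.
Var(X) = E[X²] − (E[X])² = 23.6473 − 17.2973 = 6.35006.

6.3501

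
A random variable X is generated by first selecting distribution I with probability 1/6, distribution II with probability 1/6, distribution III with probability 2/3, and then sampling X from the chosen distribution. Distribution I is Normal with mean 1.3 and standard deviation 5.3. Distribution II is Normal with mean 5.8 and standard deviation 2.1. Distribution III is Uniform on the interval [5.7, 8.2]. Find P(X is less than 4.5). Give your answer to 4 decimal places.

0.1658

Conditional on each component, P(X < 4.5): I: 0.727003; II: 0.267942; III: 0.
By total probability, P(X < 4.5) = 0.166667·0.727003 + 0.166667·0.267942 + 0.666667·0 = 0.165824.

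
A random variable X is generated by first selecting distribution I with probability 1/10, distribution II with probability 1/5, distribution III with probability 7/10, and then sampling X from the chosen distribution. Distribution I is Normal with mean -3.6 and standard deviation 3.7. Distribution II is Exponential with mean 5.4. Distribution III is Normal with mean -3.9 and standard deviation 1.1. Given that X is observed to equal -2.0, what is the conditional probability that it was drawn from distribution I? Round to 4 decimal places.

Likelihoods f(-2.0 | ·): I: 0.0981979; II: 0; III: 0.0815952.
Posterior ∝ prior × likelihood. Numerator for I: 0.1·0.0981979 = 0.00981979.
Normalizing constant: 0.1·0.0981979 + 0.2·0 + 0.7·0.0815952 = 0.0669365.
P(I | observation) = 0.00981979 / 0.0669365 = 0.146703.

0.1467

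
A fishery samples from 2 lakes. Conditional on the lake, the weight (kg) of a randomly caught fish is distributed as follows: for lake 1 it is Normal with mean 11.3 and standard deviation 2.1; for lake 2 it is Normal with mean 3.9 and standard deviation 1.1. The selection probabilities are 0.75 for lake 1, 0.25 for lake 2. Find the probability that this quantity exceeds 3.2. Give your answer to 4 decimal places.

Conditional on each lake, P(X > 3.2): 1: 0.999943; 2: 0.73773.
By total probability, P(X > 3.2) = 0.75·0.999943 + 0.25·0.73773 = 0.93439.

0.9344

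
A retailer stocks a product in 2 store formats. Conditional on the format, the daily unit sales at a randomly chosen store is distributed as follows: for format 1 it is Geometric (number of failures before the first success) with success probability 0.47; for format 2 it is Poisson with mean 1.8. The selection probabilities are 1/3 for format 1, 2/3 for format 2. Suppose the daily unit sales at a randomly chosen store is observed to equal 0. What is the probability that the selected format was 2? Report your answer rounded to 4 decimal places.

0.4129

Likelihoods P(X=0 | ·): 1: 0.47; 2: 0.165299.
Posterior ∝ prior × likelihood. Numerator for 2: 0.666667·0.165299 = 0.110199.
Normalizing constant: 0.333333·0.47 + 0.666667·0.165299 = 0.266866.
P(2 | observation) = 0.110199 / 0.266866 = 0.412939.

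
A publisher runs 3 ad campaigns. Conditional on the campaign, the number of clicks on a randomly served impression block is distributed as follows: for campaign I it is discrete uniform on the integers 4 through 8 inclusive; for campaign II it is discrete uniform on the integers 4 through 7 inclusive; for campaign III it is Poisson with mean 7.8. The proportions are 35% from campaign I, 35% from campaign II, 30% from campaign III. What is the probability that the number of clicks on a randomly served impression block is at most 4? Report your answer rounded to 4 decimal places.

Conditional on each campaign, P(X ≤ 4): I: 0.2; II: 0.25; III: 0.11167.
By total probability, P(X ≤ 4) = 0.35·0.2 + 0.35·0.25 + 0.3·0.11167 = 0.191001.

0.1910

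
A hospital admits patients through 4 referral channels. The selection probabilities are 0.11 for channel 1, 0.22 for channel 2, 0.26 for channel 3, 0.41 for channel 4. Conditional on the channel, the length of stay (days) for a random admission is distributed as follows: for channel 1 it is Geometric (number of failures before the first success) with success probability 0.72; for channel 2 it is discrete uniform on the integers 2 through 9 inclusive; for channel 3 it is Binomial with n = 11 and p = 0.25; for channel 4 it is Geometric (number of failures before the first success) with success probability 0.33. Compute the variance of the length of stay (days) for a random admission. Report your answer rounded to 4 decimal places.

6.7600

Per component, 1: μ=0.388889, E[X²]=0.691358; 2: μ=5.5, E[X²]=35.5; 3: μ=2.75, E[X²]=9.625; 4: μ=2.0303, E[X²]=10.2746.
E[X] = 0.11·0.388889 + 0.22·5.5 + 0.26·2.75 + 0.41·2.0303 = 2.8002.
E[X²] = 0.11·0.691358 + 0.22·35.5 + 0.26·9.625 + 0.41·10.2746 = 14.6011.
Var(X) = E[X²] − (E[X])² = 14.6011 − 7.84113 = 6.75999.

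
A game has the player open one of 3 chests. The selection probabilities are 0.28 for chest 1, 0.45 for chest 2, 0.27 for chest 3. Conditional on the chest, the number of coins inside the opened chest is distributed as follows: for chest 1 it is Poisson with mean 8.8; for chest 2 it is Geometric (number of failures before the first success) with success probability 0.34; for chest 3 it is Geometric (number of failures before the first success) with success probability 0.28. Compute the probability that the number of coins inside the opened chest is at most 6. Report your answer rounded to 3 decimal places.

0.732

Conditional on each chest, P(X ≤ 6): 1: 0.22561; 2: 0.945448; 3: 0.899694.
By total probability, P(X ≤ 6) = 0.28·0.22561 + 0.45·0.945448 + 0.27·0.899694 = 0.73154.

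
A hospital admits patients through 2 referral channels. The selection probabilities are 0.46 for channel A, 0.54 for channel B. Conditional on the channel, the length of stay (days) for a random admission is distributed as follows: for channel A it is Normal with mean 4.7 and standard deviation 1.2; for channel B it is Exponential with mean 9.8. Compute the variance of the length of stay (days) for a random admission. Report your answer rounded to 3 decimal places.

Per component, A: μ=4.7, E[X²]=23.53; B: μ=9.8, E[X²]=192.08.
E[X] = 0.46·4.7 + 0.54·9.8 = 7.454.
E[X²] = 0.46·23.53 + 0.54·192.08 = 114.547.
Var(X) = E[X²] − (E[X])² = 114.547 − 55.5621 = 58.9849.

58.985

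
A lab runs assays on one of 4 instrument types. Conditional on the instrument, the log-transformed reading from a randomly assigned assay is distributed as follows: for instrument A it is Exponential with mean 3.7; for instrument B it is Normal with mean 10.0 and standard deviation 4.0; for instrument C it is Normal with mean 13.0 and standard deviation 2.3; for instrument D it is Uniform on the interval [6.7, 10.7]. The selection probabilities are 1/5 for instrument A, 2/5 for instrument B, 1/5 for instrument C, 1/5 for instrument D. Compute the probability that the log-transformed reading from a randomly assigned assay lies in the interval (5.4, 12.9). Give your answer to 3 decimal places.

0.593

Conditional on each instrument, P(5.4 < X < 12.9): A: 0.201754; B: 0.640702; C: 0.482184; D: 1.
By total probability, P(5.4 < X < 12.9) = 0.2·0.201754 + 0.4·0.640702 + 0.2·0.482184 + 0.2·1 = 0.593068.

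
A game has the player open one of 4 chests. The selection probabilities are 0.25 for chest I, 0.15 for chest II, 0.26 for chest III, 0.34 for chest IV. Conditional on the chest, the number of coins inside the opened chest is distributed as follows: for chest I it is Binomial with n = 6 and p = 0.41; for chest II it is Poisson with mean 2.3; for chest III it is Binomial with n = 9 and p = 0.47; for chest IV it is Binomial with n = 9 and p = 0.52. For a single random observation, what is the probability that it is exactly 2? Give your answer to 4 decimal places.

0.1599

Conditional on each chest, P(X = 2): I: 0.305539; II: 0.265185; III: 0.0934177; IV: 0.0571476.
By total probability, P(X = 2) = 0.25·0.305539 + 0.15·0.265185 + 0.26·0.0934177 + 0.34·0.0571476 = 0.159881.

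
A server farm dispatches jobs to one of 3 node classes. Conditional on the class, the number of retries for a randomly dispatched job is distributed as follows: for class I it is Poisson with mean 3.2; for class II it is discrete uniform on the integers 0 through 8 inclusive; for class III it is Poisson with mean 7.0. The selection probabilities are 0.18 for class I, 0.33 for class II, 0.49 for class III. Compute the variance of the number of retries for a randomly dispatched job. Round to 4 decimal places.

Per component, I: μ=3.2, E[X²]=13.44; II: μ=4, E[X²]=22.6667; III: μ=7, E[X²]=56.
E[X] = 0.18·3.2 + 0.33·4 + 0.49·7 = 5.326.
E[X²] = 0.18·13.44 + 0.33·22.6667 + 0.49·56 = 37.3392.
Var(X) = E[X²] − (E[X])² = 37.3392 − 28.3663 = 8.97292.

8.9729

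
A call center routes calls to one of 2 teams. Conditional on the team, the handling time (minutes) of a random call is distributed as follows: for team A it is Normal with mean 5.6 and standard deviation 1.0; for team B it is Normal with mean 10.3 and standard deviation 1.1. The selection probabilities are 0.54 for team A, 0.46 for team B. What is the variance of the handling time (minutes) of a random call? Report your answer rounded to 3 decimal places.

6.584

Per component, A: μ=5.6, E[X²]=32.36; B: μ=10.3, E[X²]=107.3.
E[X] = 0.54·5.6 + 0.46·10.3 = 7.762.
E[X²] = 0.54·32.36 + 0.46·107.3 = 66.8324.
Var(X) = E[X²] − (E[X])² = 66.8324 − 60.2486 = 6.58376.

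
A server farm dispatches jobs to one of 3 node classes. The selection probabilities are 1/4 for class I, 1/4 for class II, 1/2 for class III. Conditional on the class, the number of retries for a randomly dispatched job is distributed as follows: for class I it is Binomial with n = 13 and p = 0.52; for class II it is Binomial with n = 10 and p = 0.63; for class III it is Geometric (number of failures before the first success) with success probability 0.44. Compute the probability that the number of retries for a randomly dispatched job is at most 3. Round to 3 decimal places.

0.468

Conditional on each class, P(X ≤ 3): I: 0.0337648; II: 0.0356252; III: 0.901655.
By total probability, P(X ≤ 3) = 0.25·0.0337648 + 0.25·0.0356252 + 0.5·0.901655 = 0.468175.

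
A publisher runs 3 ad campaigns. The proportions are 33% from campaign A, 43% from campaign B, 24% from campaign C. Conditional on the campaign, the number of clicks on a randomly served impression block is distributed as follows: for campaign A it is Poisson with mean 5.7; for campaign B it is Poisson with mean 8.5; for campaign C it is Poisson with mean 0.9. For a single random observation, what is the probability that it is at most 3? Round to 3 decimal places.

Conditional on each campaign, P(X ≤ 3): A: 0.180048; B: 0.0301091; C: 0.986541.
By total probability, P(X ≤ 3) = 0.33·0.180048 + 0.43·0.0301091 + 0.24·0.986541 = 0.309133.

0.309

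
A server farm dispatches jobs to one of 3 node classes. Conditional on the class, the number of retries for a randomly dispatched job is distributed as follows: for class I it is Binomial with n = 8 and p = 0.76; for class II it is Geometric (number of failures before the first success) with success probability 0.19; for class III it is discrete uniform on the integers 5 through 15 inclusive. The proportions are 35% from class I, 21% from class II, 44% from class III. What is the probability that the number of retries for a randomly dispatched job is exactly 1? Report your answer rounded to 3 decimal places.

Conditional on each class, P(X = 1): I: 0.000278857; II: 0.1539; III: 0.
By total probability, P(X = 1) = 0.35·0.000278857 + 0.21·0.1539 + 0.44·0 = 0.0324166.

0.032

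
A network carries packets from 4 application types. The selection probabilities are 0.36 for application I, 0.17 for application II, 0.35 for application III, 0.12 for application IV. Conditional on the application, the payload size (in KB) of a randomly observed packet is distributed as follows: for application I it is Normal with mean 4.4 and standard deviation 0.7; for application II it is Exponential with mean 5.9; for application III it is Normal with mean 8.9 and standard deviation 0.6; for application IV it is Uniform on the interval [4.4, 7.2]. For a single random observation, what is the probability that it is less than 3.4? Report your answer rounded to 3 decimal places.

0.102

Conditional on each application, P(X < 3.4): I: 0.0765637; II: 0.43801; III: 0; IV: 0.
By total probability, P(X < 3.4) = 0.36·0.0765637 + 0.17·0.43801 + 0.35·0 + 0.12·0 = 0.102025.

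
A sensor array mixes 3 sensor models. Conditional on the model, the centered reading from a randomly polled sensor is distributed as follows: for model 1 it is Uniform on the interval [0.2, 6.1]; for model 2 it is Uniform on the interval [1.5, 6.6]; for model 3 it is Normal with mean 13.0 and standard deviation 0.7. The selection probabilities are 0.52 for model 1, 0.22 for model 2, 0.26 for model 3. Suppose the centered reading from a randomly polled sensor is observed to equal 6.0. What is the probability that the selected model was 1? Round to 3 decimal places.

0.671

Likelihoods f(6.0 | ·): 1: 0.169492; 2: 0.196078; 3: 1.09923e-22.
Posterior ∝ prior × likelihood. Numerator for 1: 0.52·0.169492 = 0.0881356.
Normalizing constant: 0.52·0.169492 + 0.22·0.196078 + 0.26·1.09923e-22 = 0.131273.
P(1 | observation) = 0.0881356 / 0.131273 = 0.671392.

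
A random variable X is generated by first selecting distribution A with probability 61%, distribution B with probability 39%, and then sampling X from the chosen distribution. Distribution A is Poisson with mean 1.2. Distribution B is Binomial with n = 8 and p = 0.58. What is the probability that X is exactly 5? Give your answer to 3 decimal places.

Conditional on each component, P(X = 5): A: 0.00624556; B: 0.272318.
By total probability, P(X = 5) = 0.61·0.00624556 + 0.39·0.272318 = 0.110014.

0.110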